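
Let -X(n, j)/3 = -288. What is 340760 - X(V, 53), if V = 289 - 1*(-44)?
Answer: 339896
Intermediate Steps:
V = 333 (V = 289 + 44 = 333)
X(n, j) = 864 (X(n, j) = -3*(-288) = 864)
340760 - X(V, 53) = 340760 - 1*864 = 340760 - 864 = 339896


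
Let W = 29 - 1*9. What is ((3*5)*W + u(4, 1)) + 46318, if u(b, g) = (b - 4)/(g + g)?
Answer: 46618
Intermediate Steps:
u(b, g) = (-4 + b)/(2*g) (u(b, g) = (-4 + b)/((2*g)) = (-4 + b)*(1/(2*g)) = (-4 + b)/(2*g))
W = 20 (W = 29 - 9 = 20)
((3*5)*W + u(4, 1)) + 46318 = ((3*5)*20 + (½)*(-4 + 4)/1) + 46318 = (15*20 + (½)*1*0) + 46318 = (300 + 0) + 46318 = 300 + 46318 = 46618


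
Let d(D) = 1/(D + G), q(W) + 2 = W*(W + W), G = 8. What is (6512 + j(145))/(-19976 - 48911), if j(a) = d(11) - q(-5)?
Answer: -122817/1308853 ≈ -0.093836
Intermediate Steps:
q(W) = -2 + 2*W² (q(W) = -2 + W*(W + W) = -2 + W*(2*W) = -2 + 2*W²)
d(D) = 1/(8 + D) (d(D) = 1/(D + 8) = 1/(8 + D))
j(a) = -911/19 (j(a) = 1/(8 + 11) - (-2 + 2*(-5)²) = 1/19 - (-2 + 2*25) = 1/19 - (-2 + 50) = 1/19 - 1*48 = 1/19 - 48 = -911/19)
(6512 + j(145))/(-19976 - 48911) = (6512 - 911/19)/(-19976 - 48911) = (122817/19)/(-68887) = (122817/19)*(-1/68887) = -122817/1308853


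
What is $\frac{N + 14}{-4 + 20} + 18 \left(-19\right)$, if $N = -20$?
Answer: $- \frac{2739}{8} \approx -342.38$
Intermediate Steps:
$\frac{N + 14}{-4 + 20} + 18 \left(-19\right) = \frac{-20 + 14}{-4 + 20} + 18 \left(-19\right) = - \frac{6}{16} - 342 = \left(-6\right) \frac{1}{16} - 342 = - \frac{3}{8} - 342 = - \frac{2739}{8}$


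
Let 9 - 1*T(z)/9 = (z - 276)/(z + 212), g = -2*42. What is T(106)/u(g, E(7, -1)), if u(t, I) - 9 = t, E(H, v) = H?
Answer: -1516/1325 ≈ -1.1442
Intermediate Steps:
g = -84
T(z) = 81 - 9*(-276 + z)/(212 + z) (T(z) = 81 - 9*(z - 276)/(z + 212) = 81 - 9*(-276 + z)/(212 + z))
u(t, I) = 9 + t
T(106)/u(g, E(7, -1)) = (72*(273 + 106)/(212 + 106))/(9 - 84) = (72*379/318)/(-75) = (72*(1/318)*379)*(-1/75) = (4548/53)*(-1/75) = -1516/1325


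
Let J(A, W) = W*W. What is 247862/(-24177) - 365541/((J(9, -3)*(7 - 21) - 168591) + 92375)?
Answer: -530768213/97143186 ≈ -5.4638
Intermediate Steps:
J(A, W) = W²
247862/(-24177) - 365541/((J(9, -3)*(7 - 21) - 168591) + 92375) = 247862/(-24177) - 365541/(((-3)²*(7 - 21) - 168591) + 92375) = 247862*(-1/24177) - 365541/((9*(-14) - 168591) + 92375) = -247862/24177 - 365541/((-126 - 168591) + 92375) = -247862/24177 - 365541/(-168717 + 92375) = -247862/24177 - 365541/(-76342) = -247862/24177 - 365541*(-1/76342) = -247862/24177 + 19239/4018 = -530768213/97143186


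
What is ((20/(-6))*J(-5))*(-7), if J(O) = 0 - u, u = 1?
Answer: -70/3 ≈ -23.333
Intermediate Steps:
J(O) = -1 (J(O) = 0 - 1*1 = 0 - 1 = -1)
((20/(-6))*J(-5))*(-7) = ((20/(-6))*(-1))*(-7) = ((20*(-1/6))*(-1))*(-7) = -10/3*(-1)*(-7) = (10/3)*(-7) = -70/3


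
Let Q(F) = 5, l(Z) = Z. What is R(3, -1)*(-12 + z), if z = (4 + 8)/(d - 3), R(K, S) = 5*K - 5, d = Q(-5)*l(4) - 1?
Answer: -225/2 ≈ -112.50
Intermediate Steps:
d = 19 (d = 5*4 - 1 = 20 - 1 = 19)
R(K, S) = -5 + 5*K
z = 3/4 (z = (4 + 8)/(19 - 3) = 12/16 = 12*(1/16) = 3/4 ≈ 0.75000)
R(3, -1)*(-12 + z) = (-5 + 5*3)*(-12 + 3/4) = (-5 + 15)*(-45/4) = 10*(-45/4) = -225/2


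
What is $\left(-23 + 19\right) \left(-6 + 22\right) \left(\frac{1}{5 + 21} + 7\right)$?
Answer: $- \frac{5856}{13} \approx -450.46$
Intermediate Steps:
$\left(-23 + 19\right) \left(-6 + 22\right) \left(\frac{1}{5 + 21} + 7\right) = \left(-4\right) 16 \left(\frac{1}{26} + 7\right) = - 64 \left(\frac{1}{26} + 7\right) = \left(-64\right) \frac{183}{26} = - \frac{5856}{13}$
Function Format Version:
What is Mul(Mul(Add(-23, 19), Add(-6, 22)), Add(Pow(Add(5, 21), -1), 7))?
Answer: Rational(-5856, 13) ≈ -450.46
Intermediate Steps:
Mul(Mul(Add(-23, 19), Add(-6, 22)), Add(Pow(Add(5, 21), -1), 7)) = Mul(Mul(-4, 16), Add(Pow(26, -1), 7)) = Mul(-64, Add(Rational(1, 26), 7)) = Mul(-64, Rational(183, 26)) = Rational(-5856, 13)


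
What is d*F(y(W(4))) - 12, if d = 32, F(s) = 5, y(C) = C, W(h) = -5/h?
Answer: 148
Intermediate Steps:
d*F(y(W(4))) - 12 = 32*5 - 12 = 160 - 12 = 148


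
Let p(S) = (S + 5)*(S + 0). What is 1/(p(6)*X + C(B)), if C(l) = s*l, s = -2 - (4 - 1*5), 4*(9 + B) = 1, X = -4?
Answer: -4/1021 ≈ -0.0039177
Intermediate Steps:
B = -35/4 (B = -9 + (¼)*1 = -9 + ¼ = -35/4 ≈ -8.7500)
p(S) = S*(5 + S) (p(S) = (5 + S)*S = S*(5 + S))
s = -1 (s = -2 - (4 - 5) = -2 - 1*(-1) = -2 + 1 = -1)
C(l) = -l
1/(p(6)*X + C(B)) = 1/((6*(5 + 6))*(-4) - 1*(-35/4)) = 1/((6*11)*(-4) + 35/4) = 1/(66*(-4) + 35/4) = 1/(-264 + 35/4) = 1/(-1021/4) = -4/1021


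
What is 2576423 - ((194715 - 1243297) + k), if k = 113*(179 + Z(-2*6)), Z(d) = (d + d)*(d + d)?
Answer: 3539690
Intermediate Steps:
Z(d) = 4*d² (Z(d) = (2*d)*(2*d) = 4*d²)
k = 85315 (k = 113*(179 + 4*(-2*6)²) = 113*(179 + 4*(-12)²) = 113*(179 + 4*144) = 113*(179 + 576) = 113*755 = 85315)
2576423 - ((194715 - 1243297) + k) = 2576423 - ((194715 - 1243297) + 85315) = 2576423 - (-1048582 + 85315) = 2576423 - 1*(-963267) = 2576423 + 963267 = 3539690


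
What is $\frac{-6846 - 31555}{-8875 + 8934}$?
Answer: $- \frac{38401}{59} \approx -650.86$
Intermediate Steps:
$\frac{-6846 - 31555}{-8875 + 8934} = - \frac{38401}{59}$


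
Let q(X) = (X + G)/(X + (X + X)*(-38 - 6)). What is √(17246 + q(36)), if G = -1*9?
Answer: √58015515/58 ≈ 131.32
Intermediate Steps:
G = -9
q(X) = -(-9 + X)/(87*X) (q(X) = (X - 9)/(X + (X + X)*(-38 - 6)) = (-9 + X)/(X + (2*X)*(-44)) = (-9 + X)/(X - 88*X) = (-9 + X)/((-87*X)) = (-9 + X)*(-1/(87*X)) = -(-9 + X)/(87*X))
√(17246 + q(36)) = √(17246 + (1/87)*(9 - 1*36)/36) = √(17246 + (1/87)*(1/36)*(9 - 36)) = √(17246 + (1/87)*(1/36)*(-27)) = √(17246 - 1/116) = √(2000535/116) = √58015515/58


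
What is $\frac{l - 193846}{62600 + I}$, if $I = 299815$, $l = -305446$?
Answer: $- \frac{499292}{362415} \approx -1.3777$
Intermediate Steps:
$\frac{l - 193846}{62600 + I} = \frac{-305446 - 193846}{62600 + 299815} = - \frac{499292}{362415}$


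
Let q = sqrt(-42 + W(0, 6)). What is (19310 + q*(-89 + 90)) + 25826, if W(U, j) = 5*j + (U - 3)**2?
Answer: 45136 + I*sqrt(3) ≈ 45136.0 + 1.732*I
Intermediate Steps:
W(U, j) = (-3 + U)**2 + 5*j (W(U, j) = 5*j + (-3 + U)**2 = (-3 + U)**2 + 5*j)
q = I*sqrt(3) (q = sqrt(-42 + ((-3 + 0)**2 + 5*6)) = sqrt(-42 + ((-3)**2 + 30)) = sqrt(-42 + (9 + 30)) = sqrt(-42 + 39) = sqrt(-3) = I*sqrt(3) ≈ 1.732*I)
(19310 + q*(-89 + 90)) + 25826 = (19310 + (I*sqrt(3))*(-89 + 90)) + 25826 = (19310 + (I*sqrt(3))*1) + 25826 = (19310 + I*sqrt(3)) + 25826 = 45136 + I*sqrt(3)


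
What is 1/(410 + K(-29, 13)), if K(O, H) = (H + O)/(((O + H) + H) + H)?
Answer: 5/2042 ≈ 0.0024486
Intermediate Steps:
K(O, H) = (H + O)/(O + 3*H) (K(O, H) = (H + O)/(((H + O) + H) + H) = (H + O)/((O + 2*H) + H) = (H + O)/(O + 3*H))
1/(410 + K(-29, 13)) = 1/(410 + (13 - 29)/(-29 + 3*13)) = 1/(410 - 16/(-29 + 39)) = 1/(410 - 16/10) = 1/(410 + (⅒)*(-16)) = 1/(410 - 8/5) = 1/(2042/5) = 5/2042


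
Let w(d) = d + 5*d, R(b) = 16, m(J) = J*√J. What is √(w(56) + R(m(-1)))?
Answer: 4*√22 ≈ 18.762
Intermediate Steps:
m(J) = J^(3/2)
w(d) = 6*d
√(w(56) + R(m(-1))) = √(6*56 + 16) = √(336 + 16) = √352 = 4*√22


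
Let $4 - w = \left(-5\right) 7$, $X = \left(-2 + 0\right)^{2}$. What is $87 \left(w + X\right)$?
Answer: $3741$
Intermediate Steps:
$X = 4$ ($X = \left(-2\right)^{2} = 4$)
$w = 39$ ($w = 4 - \left(-5\right) 7 = 4 - -35 = 4 + 35 = 39$)
$87 \left(w + X\right) = 87 \left(39 + 4\right) = 87 \cdot 43 = 3741$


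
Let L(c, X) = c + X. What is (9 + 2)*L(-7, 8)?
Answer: 11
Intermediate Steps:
L(c, X) = X + c
(9 + 2)*L(-7, 8) = (9 + 2)*(8 - 7) = 11*1 = 11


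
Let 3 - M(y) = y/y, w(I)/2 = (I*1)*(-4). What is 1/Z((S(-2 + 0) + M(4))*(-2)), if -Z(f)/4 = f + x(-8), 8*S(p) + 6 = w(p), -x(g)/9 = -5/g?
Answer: 2/97 ≈ 0.020619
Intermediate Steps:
x(g) = 45/g (x(g) = -(-45)/g = 45/g)
w(I) = -8*I (w(I) = 2*((I*1)*(-4)) = 2*(I*(-4)) = 2*(-4*I) = -8*I)
M(y) = 2 (M(y) = 3 - y/y = 3 - 1*1 = 3 - 1 = 2)
S(p) = -¾ - p (S(p) = -¾ + (-8*p)/8 = -¾ - p)
Z(f) = 45/2 - 4*f (Z(f) = -4*(f + 45/(-8)) = -4*(f + 45*(-⅛)) = -4*(f - 45/8) = -4*(-45/8 + f) = 45/2 - 4*f)
1/Z((S(-2 + 0) + M(4))*(-2)) = 1/(45/2 - 4*((-¾ - (-2 + 0)) + 2)*(-2)) = 1/(45/2 - 4*((-¾ - 1*(-2)) + 2)*(-2)) = 1/(45/2 - 4*((-¾ + 2) + 2)*(-2)) = 1/(45/2 - 4*(5/4 + 2)*(-2)) = 1/(45/2 - 13*(-2)) = 1/(45/2 - 4*(-13/2)) = 1/(45/2 + 26) = 1/(97/2) = 2/97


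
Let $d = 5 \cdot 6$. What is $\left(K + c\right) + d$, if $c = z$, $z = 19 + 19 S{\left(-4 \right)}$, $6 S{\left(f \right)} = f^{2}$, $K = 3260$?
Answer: $\frac{10079}{3} \approx 3359.7$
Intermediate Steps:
$S{\left(f \right)} = \frac{f^{2}}{6}$
$z = \frac{209}{3}$ ($z = 19 + 19 \frac{\left(-4\right)^{2}}{6} = 19 + 19 \cdot \frac{1}{6} \cdot 16 = 19 + 19 \cdot \frac{8}{3} = 19 + \frac{152}{3} = \frac{209}{3} \approx 69.667$)
$c = \frac{209}{3} \approx 69.667$
$d = 30$
$\left(K + c\right) + d = \left(3260 + \frac{209}{3}\right) + 30 = \frac{9989}{3} + 30 = \frac{10079}{3}$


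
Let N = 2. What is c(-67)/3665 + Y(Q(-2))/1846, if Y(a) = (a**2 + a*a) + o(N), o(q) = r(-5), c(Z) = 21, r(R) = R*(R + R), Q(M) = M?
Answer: 125668/3382795 ≈ 0.037149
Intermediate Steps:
r(R) = 2*R**2 (r(R) = R*(2*R) = 2*R**2)
o(q) = 50 (o(q) = 2*(-5)**2 = 2*25 = 50)
Y(a) = 50 + 2*a**2 (Y(a) = (a**2 + a*a) + 50 = (a**2 + a**2) + 50 = 2*a**2 + 50 = 50 + 2*a**2)
c(-67)/3665 + Y(Q(-2))/1846 = 21/3665 + (50 + 2*(-2)**2)/1846 = 21*(1/3665) + (50 + 2*4)*(1/1846) = 21/3665 + (50 + 8)*(1/1846) = 21/3665 + 58*(1/1846) = 21/3665 + 29/923 = 125668/3382795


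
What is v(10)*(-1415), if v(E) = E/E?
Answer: -1415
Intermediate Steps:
v(E) = 1
v(10)*(-1415) = 1*(-1415) = -1415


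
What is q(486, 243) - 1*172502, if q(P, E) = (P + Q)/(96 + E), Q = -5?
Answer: -58477697/339 ≈ -1.7250e+5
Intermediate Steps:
q(P, E) = (-5 + P)/(96 + E) (q(P, E) = (P - 5)/(96 + E) = (-5 + P)/(96 + E))
q(486, 243) - 1*172502 = (-5 + 486)/(96 + 243) - 1*172502 = 481/339 - 172502 = -58477697/339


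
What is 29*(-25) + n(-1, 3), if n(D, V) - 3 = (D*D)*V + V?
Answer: -716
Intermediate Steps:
n(D, V) = 3 + V + V*D² (n(D, V) = 3 + ((D*D)*V + V) = 3 + (D²*V + V) = 3 + (V*D² + V) = 3 + (V + V*D²) = 3 + V + V*D²)
29*(-25) + n(-1, 3) = 29*(-25) + (3 + 3 + 3*(-1)²) = -725 + (3 + 3 + 3*1) = -725 + (3 + 3 + 3) = -725 + 9 = -716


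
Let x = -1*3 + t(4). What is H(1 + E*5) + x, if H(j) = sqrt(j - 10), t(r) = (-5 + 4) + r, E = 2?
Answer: 1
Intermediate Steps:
t(r) = -1 + r
x = 0 (x = -1*3 + (-1 + 4) = -3 + 3 = 0)
H(j) = sqrt(-10 + j)
H(1 + E*5) + x = sqrt(-10 + (1 + 2*5)) + 0 = sqrt(-10 + (1 + 10)) + 0 = sqrt(-10 + 11) + 0 = sqrt(1) + 0 = 1 + 0 = 1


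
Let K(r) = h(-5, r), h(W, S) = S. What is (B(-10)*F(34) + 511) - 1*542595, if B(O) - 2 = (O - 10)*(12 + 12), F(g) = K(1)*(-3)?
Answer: -540650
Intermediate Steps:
K(r) = r
F(g) = -3 (F(g) = 1*(-3) = -3)
B(O) = -238 + 24*O (B(O) = 2 + (O - 10)*(12 + 12) = 2 + (-10 + O)*24 = 2 + (-240 + 24*O) = -238 + 24*O)
(B(-10)*F(34) + 511) - 1*542595 = ((-238 + 24*(-10))*(-3) + 511) - 1*542595 = ((-238 - 240)*(-3) + 511) - 542595 = (-478*(-3) + 511) - 542595 = (1434 + 511) - 542595 = 1945 - 542595 = -540650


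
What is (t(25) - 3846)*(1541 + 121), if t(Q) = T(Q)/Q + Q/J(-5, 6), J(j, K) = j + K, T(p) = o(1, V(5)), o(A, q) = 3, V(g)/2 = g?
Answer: -158757564/25 ≈ -6.3503e+6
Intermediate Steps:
V(g) = 2*g
T(p) = 3
J(j, K) = K + j
t(Q) = Q + 3/Q (t(Q) = 3/Q + Q/(6 - 5) = 3/Q + Q/1 = 3/Q + Q*1 = 3/Q + Q = Q + 3/Q)
(t(25) - 3846)*(1541 + 121) = ((25 + 3/25) - 3846)*(1541 + 121) = ((25 + 3*(1/25)) - 3846)*1662 = ((25 + 3/25) - 3846)*1662 = (628/25 - 3846)*1662 = -95522/25*1662 = -158757564/25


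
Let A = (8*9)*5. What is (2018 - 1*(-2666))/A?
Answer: 1171/90 ≈ 13.011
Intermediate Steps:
A = 360 (A = 72*5 = 360)
(2018 - 1*(-2666))/A = (2018 - 1*(-2666))/360 = (2018 + 2666)*(1/360) = 4684*(1/360) = 1171/90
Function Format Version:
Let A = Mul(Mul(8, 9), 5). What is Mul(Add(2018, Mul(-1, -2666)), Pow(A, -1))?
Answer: Rational(1171, 90) ≈ 13.011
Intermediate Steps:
A = 360 (A = Mul(72, 5) = 360)
Mul(Add(2018, Mul(-1, -2666)), Pow(A, -1)) = Mul(Add(2018, Mul(-1, -2666)), Pow(360, -1)) = Mul(Add(2018, 2666), Rational(1, 360)) = Mul(4684, Rational(1, 360)) = Rational(1171, 90)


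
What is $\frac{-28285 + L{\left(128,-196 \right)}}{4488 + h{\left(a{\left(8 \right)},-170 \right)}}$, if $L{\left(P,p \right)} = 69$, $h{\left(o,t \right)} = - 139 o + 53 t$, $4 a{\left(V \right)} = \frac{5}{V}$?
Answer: $\frac{902912}{145399} \approx 6.2099$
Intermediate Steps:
$a{\left(V \right)} = \frac{5}{4 V}$ ($a{\left(V \right)} = \frac{5 \frac{1}{V}}{4} = \frac{5}{4 V}$)
$\frac{-28285 + L{\left(128,-196 \right)}}{4488 + h{\left(a{\left(8 \right)},-170 \right)}} = \frac{-28285 + 69}{4488 - \left(9010 + 139 \frac{5}{4 \cdot 8}\right)} = - \frac{28216}{4488 - \left(9010 + 139 \cdot \frac{5}{4} \cdot \frac{1}{8}\right)} = - \frac{28216}{4488 - \frac{289015}{32}} = - \frac{28216}{- \frac{145399}{32}} = \left(-28216\right) \left(- \frac{32}{145399}\right) = \frac{902912}{145399}$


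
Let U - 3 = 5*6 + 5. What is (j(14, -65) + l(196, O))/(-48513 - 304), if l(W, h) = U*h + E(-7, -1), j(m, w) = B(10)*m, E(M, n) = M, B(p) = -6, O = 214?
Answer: -8041/48817 ≈ -0.16472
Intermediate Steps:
j(m, w) = -6*m
U = 38 (U = 3 + (5*6 + 5) = 3 + (30 + 5) = 3 + 35 = 38)
l(W, h) = -7 + 38*h (l(W, h) = 38*h - 7 = -7 + 38*h)
(j(14, -65) + l(196, O))/(-48513 - 304) = (-6*14 + (-7 + 38*214))/(-48513 - 304) = (-84 + (-7 + 8132))/(-48817) = (-84 + 8125)*(-1/48817) = 8041*(-1/48817) = -8041/48817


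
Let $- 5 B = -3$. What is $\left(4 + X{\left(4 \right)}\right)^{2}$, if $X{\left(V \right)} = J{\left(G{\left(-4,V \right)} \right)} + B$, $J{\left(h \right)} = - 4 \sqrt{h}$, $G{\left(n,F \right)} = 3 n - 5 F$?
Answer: $\frac{\left(23 - 80 i \sqrt{2}\right)^{2}}{25} \approx -490.84 - 208.17 i$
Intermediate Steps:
$G{\left(n,F \right)} = - 5 F + 3 n$
$B = \frac{3}{5}$ ($B = \left(- \frac{1}{5}\right) \left(-3\right) = \frac{3}{5} \approx 0.6$)
$X{\left(V \right)} = \frac{3}{5} - 4 \sqrt{-12 - 5 V}$ ($X{\left(V \right)} = - 4 \sqrt{- 5 V + 3 \left(-4\right)} + \frac{3}{5} = - 4 \sqrt{- 5 V - 12} + \frac{3}{5} = - 4 \sqrt{-12 - 5 V} + \frac{3}{5} = \frac{3}{5} - 4 \sqrt{-12 - 5 V}$)
$\left(4 + X{\left(4 \right)}\right)^{2} = \left(4 + \left(\frac{3}{5} - 4 \sqrt{-12 - 20}\right)\right)^{2} = \left(4 + \left(\frac{3}{5} - 4 \sqrt{-32}\right)\right)^{2} = \left(4 + \left(\frac{3}{5} - 4 \cdot 4 i \sqrt{2}\right)\right)^{2} = \left(4 + \left(\frac{3}{5} - 16 i \sqrt{2}\right)\right)^{2} = \left(\frac{23}{5} - 16 i \sqrt{2}\right)^{2}$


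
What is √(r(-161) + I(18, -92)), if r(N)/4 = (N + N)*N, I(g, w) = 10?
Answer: 3*√23042 ≈ 455.39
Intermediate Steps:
r(N) = 8*N² (r(N) = 4*((N + N)*N) = 4*((2*N)*N) = 4*(2*N²) = 8*N²)
√(r(-161) + I(18, -92)) = √(8*(-161)² + 10) = √(8*25921 + 10) = √(207368 + 10) = √207378 = 3*√23042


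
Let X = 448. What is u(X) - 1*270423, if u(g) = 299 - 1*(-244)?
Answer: -269880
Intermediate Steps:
u(g) = 543 (u(g) = 299 + 244 = 543)
u(X) - 1*270423 = 543 - 1*270423 = 543 - 270423 = -269880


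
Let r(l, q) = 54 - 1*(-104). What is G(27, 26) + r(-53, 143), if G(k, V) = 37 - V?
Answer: 169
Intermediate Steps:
r(l, q) = 158 (r(l, q) = 54 + 104 = 158)
G(27, 26) + r(-53, 143) = (37 - 1*26) + 158 = (37 - 26) + 158 = 11 + 158 = 169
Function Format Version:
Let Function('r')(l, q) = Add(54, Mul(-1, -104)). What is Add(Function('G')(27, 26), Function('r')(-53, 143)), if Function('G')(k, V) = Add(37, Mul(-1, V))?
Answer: 169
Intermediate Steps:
Function('r')(l, q) = 158 (Function('r')(l, q) = Add(54, 104) = 158)
Add(Function('G')(27, 26), Function('r')(-53, 143)) = Add(Add(37, Mul(-1, 26)), 158) = Add(Add(37, -26), 158) = Add(11, 158) = 169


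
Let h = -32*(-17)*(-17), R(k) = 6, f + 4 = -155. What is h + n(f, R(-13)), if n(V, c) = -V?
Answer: -9089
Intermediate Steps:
f = -159 (f = -4 - 155 = -159)
h = -9248 (h = 544*(-17) = -9248)
h + n(f, R(-13)) = -9248 - 1*(-159) = -9248 + 159 = -9089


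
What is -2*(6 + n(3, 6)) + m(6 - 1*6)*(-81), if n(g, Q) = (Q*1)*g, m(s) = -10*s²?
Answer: -48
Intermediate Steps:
n(g, Q) = Q*g
-2*(6 + n(3, 6)) + m(6 - 1*6)*(-81) = -2*(6 + 6*3) - 10*(6 - 1*6)²*(-81) = -2*(6 + 18) - 10*(6 - 6)²*(-81) = -2*24 - 10*0²*(-81) = -48 - 10*0*(-81) = -48 + 0*(-81) = -48 + 0 = -48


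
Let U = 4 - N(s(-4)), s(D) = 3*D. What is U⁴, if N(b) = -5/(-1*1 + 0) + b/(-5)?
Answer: 83521/625 ≈ 133.63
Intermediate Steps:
N(b) = 5 - b/5 (N(b) = -5/(-1 + 0) + b*(-⅕) = -5/(-1) - b/5 = -5*(-1) - b/5 = 5 - b/5)
U = -17/5 (U = 4 - (5 - 3*(-4)/5) = 4 - (5 - ⅕*(-12)) = 4 - (5 + 12/5) = 4 - 1*37/5 = 4 - 37/5 = -17/5 ≈ -3.4000)
U⁴ = (-17/5)⁴ = 83521/625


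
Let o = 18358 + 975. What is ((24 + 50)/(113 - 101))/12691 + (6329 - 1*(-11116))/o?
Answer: 35921143/39787314 ≈ 0.90283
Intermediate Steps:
o = 19333
((24 + 50)/(113 - 101))/12691 + (6329 - 1*(-11116))/o = ((24 + 50)/(113 - 101))/12691 + (6329 - 1*(-11116))/19333 = (74/12)*(1/12691) + (6329 + 11116)*(1/19333) = (74*(1/12))*(1/12691) + 17445*(1/19333) = (37/6)*(1/12691) + 17445/19333 = 1/2058 + 17445/19333 = 35921143/39787314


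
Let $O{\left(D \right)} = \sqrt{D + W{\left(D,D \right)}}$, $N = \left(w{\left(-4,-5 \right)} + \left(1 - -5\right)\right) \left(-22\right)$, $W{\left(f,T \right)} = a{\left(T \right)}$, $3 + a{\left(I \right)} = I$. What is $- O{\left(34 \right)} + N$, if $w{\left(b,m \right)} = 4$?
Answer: $-220 - \sqrt{65} \approx -228.06$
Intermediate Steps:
$a{\left(I \right)} = -3 + I$
$W{\left(f,T \right)} = -3 + T$
$N = -220$ ($N = \left(4 + \left(1 - -5\right)\right) \left(-22\right) = \left(4 + \left(1 + 5\right)\right) \left(-22\right) = \left(4 + 6\right) \left(-22\right) = 10 \left(-22\right) = -220$)
$O{\left(D \right)} = \sqrt{-3 + 2 D}$ ($O{\left(D \right)} = \sqrt{D + \left(-3 + D\right)} = \sqrt{-3 + 2 D}$)
$- O{\left(34 \right)} + N = - \sqrt{-3 + 2 \cdot 34} - 220 = - \sqrt{-3 + 68} - 220 = - \sqrt{65} - 220 = -220 - \sqrt{65}$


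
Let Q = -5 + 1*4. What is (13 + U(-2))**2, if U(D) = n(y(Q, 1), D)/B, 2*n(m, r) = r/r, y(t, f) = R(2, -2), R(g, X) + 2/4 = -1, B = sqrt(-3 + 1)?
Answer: (52 - I*sqrt(2))**2/16 ≈ 168.88 - 9.1924*I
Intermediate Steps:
B = I*sqrt(2) (B = sqrt(-2) = I*sqrt(2) ≈ 1.4142*I)
Q = -1 (Q = -5 + 4 = -1)
R(g, X) = -3/2 (R(g, X) = -1/2 - 1 = -3/2)
y(t, f) = -3/2
n(m, r) = 1/2 (n(m, r) = (r/r)/2 = (1/2)*1 = 1/2)
U(D) = -I*sqrt(2)/4 (U(D) = 1/(2*((I*sqrt(2)))) = (-I*sqrt(2)/2)/2 = -I*sqrt(2)/4)
(13 + U(-2))**2 = (13 - I*sqrt(2)/4)**2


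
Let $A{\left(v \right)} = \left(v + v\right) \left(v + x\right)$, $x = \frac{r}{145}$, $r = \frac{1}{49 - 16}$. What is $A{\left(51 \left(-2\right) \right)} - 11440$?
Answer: $\frac{14941892}{1595} \approx 9368.0$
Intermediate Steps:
$r = \frac{1}{33} \approx 0.030303$
$x = \frac{1}{4785}$ ($x = \frac{1}{33 \cdot 145} = \frac{1}{33} \cdot \frac{1}{145} = \frac{1}{4785} \approx 0.00020899$)
$A{\left(v \right)} = 2 v \left(\frac{1}{4785} + v\right)$ ($A{\left(v \right)} = \left(v + v\right) \left(v + \frac{1}{4785}\right) = 2 v \left(\frac{1}{4785} + v\right)$)
$A{\left(51 \left(-2\right) \right)} - 11440 = \frac{2 \cdot 51 \left(-2\right) \left(1 + 4785 \cdot 51 \left(-2\right)\right)}{4785} - 11440 = \frac{2}{4785} \left(-102\right) \left(1 + 4785 \left(-102\right)\right) - 11440 = \frac{2}{4785} \left(-102\right) \left(1 - 488070\right) - 11440 = \frac{2}{4785} \left(-102\right) \left(-488069\right) - 11440 = \frac{33188692}{1595} - 11440 = \frac{14941892}{1595}$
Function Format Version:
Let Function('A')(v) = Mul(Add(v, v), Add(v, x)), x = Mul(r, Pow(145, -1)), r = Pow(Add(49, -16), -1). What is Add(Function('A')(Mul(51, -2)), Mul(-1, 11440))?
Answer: Rational(14941892, 1595) ≈ 9368.0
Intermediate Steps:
r = Rational(1, 33) (r = Pow(33, -1) = Rational(1, 33) ≈ 0.030303)
x = Rational(1, 4785) (x = Mul(Rational(1, 33), Pow(145, -1)) = Mul(Rational(1, 33), Rational(1, 145)) = Rational(1, 4785) ≈ 0.00020899)
Function('A')(v) = Mul(2, v, Add(Rational(1, 4785), v)) (Function('A')(v) = Mul(Add(v, v), Add(v, Rational(1, 4785))) = Mul(Mul(2, v), Add(Rational(1, 4785), v)) = Mul(2, v, Add(Rational(1, 4785), v)))
Add(Function('A')(Mul(51, -2)), Mul(-1, 11440)) = Add(Mul(Rational(2, 4785), Mul(51, -2), Add(1, Mul(4785, Mul(51, -2)))), Mul(-1, 11440)) = Add(Mul(Rational(2, 4785), -102, Add(1, Mul(4785, -102))), -11440) = Add(Mul(Rational(2, 4785), -102, Add(1, -488070)), -11440) = Add(Mul(Rational(2, 4785), -102, -488069), -11440) = Add(Rational(33188692, 1595), -11440) = Rational(14941892, 1595)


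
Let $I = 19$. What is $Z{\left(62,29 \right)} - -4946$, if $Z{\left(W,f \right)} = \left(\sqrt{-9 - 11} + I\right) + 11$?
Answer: $4976 + 2 i \sqrt{5} \approx 4976.0 + 4.4721 i$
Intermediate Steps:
$Z{\left(W,f \right)} = 30 + 2 i \sqrt{5}$ ($Z{\left(W,f \right)} = \left(\sqrt{-9 - 11} + 19\right) + 11 = \left(\sqrt{-20} + 19\right) + 11 = \left(2 i \sqrt{5} + 19\right) + 11 = \left(19 + 2 i \sqrt{5}\right) + 11 = 30 + 2 i \sqrt{5}$)
$Z{\left(62,29 \right)} - -4946 = \left(30 + 2 i \sqrt{5}\right) - -4946 = \left(30 + 2 i \sqrt{5}\right) + 4946 = 4976 + 2 i \sqrt{5}$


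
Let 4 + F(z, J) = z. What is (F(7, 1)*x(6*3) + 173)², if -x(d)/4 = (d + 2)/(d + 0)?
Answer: 229441/9 ≈ 25493.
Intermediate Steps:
F(z, J) = -4 + z
x(d) = -4*(2 + d)/d (x(d) = -4*(d + 2)/(d + 0) = -4*(2 + d)/d)
(F(7, 1)*x(6*3) + 173)² = ((-4 + 7)*(-4 - 8/(6*3)) + 173)² = (3*(-4 - 8/18) + 173)² = (3*(-4 - 8*1/18) + 173)² = (3*(-4 - 4/9) + 173)² = (3*(-40/9) + 173)² = (-40/3 + 173)² = (479/3)² = 229441/9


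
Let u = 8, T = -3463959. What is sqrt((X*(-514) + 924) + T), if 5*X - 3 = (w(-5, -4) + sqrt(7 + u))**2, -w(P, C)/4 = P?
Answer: sqrt(-87650135 - 102800*sqrt(15))/5 ≈ 1876.7*I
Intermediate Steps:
w(P, C) = -4*P
X = 3/5 + (20 + sqrt(15))**2/5 (X = 3/5 + (-4*(-5) + sqrt(7 + 8))**2/5 = 3/5 + (20 + sqrt(15))**2/5 ≈ 114.58)
sqrt((X*(-514) + 924) + T) = sqrt(((418/5 + 8*sqrt(15))*(-514) + 924) - 3463959) = sqrt(((-214852/5 - 4112*sqrt(15)) + 924) - 3463959) = sqrt((-210232/5 - 4112*sqrt(15)) - 3463959) = sqrt(-17530027/5 - 4112*sqrt(15))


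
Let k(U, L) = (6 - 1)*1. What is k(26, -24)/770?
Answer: 1/154 ≈ 0.0064935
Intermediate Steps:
k(U, L) = 5 (k(U, L) = 5*1 = 5)
k(26, -24)/770 = 5/770 = 5*(1/770) = 1/154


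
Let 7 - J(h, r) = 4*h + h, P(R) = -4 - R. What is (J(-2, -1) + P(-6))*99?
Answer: 1881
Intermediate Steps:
J(h, r) = 7 - 5*h (J(h, r) = 7 - (4*h + h) = 7 - 5*h)
(J(-2, -1) + P(-6))*99 = ((7 - 5*(-2)) + (-4 - 1*(-6)))*99 = ((7 + 10) + (-4 + 6))*99 = (17 + 2)*99 = 19*99 = 1881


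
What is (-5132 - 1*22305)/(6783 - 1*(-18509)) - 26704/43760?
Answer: -117252543/69173620 ≈ -1.6950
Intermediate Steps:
(-5132 - 1*22305)/(6783 - 1*(-18509)) - 26704/43760 = (-5132 - 22305)/(6783 + 18509) - 26704*1/43760 = -27437/25292 - 1669/2735 = -117252543/69173620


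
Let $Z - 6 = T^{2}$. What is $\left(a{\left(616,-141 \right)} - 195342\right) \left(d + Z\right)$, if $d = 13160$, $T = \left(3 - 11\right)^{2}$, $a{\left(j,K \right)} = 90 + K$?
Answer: $-3372873966$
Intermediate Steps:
$T = 64$ ($T = \left(-8\right)^{2} = 64$)
$Z = 4102$ ($Z = 6 + 64^{2} = 6 + 4096 = 4102$)
$\left(a{\left(616,-141 \right)} - 195342\right) \left(d + Z\right) = \left(\left(90 - 141\right) - 195342\right) \left(13160 + 4102\right) = \left(-51 - 195342\right) 17262 = \left(-195393\right) 17262 = -3372873966$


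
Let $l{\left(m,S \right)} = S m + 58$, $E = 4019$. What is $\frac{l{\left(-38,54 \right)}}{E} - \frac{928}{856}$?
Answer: $- \frac{679562}{430033} \approx -1.5803$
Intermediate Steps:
$l{\left(m,S \right)} = 58 + S m$
$\frac{l{\left(-38,54 \right)}}{E} - \frac{928}{856} = \frac{58 + 54 \left(-38\right)}{4019} - \frac{928}{856} = \left(58 - 2052\right) \frac{1}{4019} - \frac{116}{107} = \left(-1994\right) \frac{1}{4019} - \frac{116}{107} = - \frac{1994}{4019} - \frac{116}{107} = - \frac{679562}{430033}$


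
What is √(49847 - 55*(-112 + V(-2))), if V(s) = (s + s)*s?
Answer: √55567 ≈ 235.73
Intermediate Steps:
V(s) = 2*s² (V(s) = (2*s)*s = 2*s²)
√(49847 - 55*(-112 + V(-2))) = √(49847 - 55*(-112 + 2*(-2)²)) = √(49847 - 55*(-112 + 2*4)) = √(49847 - 55*(-112 + 8)) = √(49847 - 55*(-104)) = √(49847 + 5720) = √55567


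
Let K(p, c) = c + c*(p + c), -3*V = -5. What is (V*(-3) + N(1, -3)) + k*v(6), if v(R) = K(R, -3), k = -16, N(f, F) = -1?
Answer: 186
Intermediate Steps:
V = 5/3 (V = -⅓*(-5) = 5/3 ≈ 1.6667)
K(p, c) = c + c*(c + p)
v(R) = 6 - 3*R (v(R) = -3*(1 - 3 + R) = -3*(-2 + R) = 6 - 3*R)
(V*(-3) + N(1, -3)) + k*v(6) = ((5/3)*(-3) - 1) - 16*(6 - 3*6) = (-5 - 1) - 16*(6 - 18) = -6 - 16*(-12) = -6 + 192 = 186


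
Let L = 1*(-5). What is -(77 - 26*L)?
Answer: -207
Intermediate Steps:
L = -5
-(77 - 26*L) = -(77 - 26*(-5)) = -(77 + 130) = -1*207 = -207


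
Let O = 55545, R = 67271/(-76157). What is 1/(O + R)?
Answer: 76157/4230073294 ≈ 1.8004e-5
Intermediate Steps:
R = -67271/76157 (R = 67271*(-1/76157) = -67271/76157 ≈ -0.88332)
1/(O + R) = 1/(55545 - 67271/76157) = 1/(4230073294/76157) = 76157/4230073294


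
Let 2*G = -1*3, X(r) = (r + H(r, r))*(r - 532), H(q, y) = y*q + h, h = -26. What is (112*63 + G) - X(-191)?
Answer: 52451853/2 ≈ 2.6226e+7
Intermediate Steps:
H(q, y) = -26 + q*y (H(q, y) = y*q - 26 = q*y - 26 = -26 + q*y)
X(r) = (-532 + r)*(-26 + r + r**2) (X(r) = (r + (-26 + r*r))*(r - 532) = (r + (-26 + r**2))*(-532 + r) = (-26 + r + r**2)*(-532 + r) = (-532 + r)*(-26 + r + r**2))
G = -3/2 (G = (-1*3)/2 = (1/2)*(-3) = -3/2 ≈ -1.5000)
(112*63 + G) - X(-191) = (112*63 - 3/2) - (13832 + (-191)**3 - 558*(-191) - 531*(-191)**2) = (7056 - 3/2) - (13832 - 6967871 + 106578 - 531*36481) = 14109/2 - (13832 - 6967871 + 106578 - 19371411) = 14109/2 - 1*(-26218872) = 14109/2 + 26218872 = 52451853/2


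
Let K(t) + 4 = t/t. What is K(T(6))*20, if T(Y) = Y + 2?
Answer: -60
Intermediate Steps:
T(Y) = 2 + Y
K(t) = -3 (K(t) = -4 + t/t = -4 + 1 = -3)
K(T(6))*20 = -3*20 = -60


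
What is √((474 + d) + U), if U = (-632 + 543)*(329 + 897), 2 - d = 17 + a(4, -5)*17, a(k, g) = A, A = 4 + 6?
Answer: 5*I*√4353 ≈ 329.89*I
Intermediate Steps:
A = 10
a(k, g) = 10
d = -185 (d = 2 - (17 + 10*17) = 2 - (17 + 170) = 2 - 1*187 = 2 - 187 = -185)
U = -109114 (U = -89*1226 = -109114)
√((474 + d) + U) = √((474 - 185) - 109114) = √(289 - 109114) = √(-108825) = 5*I*√4353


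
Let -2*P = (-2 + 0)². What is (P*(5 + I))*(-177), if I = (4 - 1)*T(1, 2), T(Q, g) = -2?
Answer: -354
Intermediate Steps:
I = -6 (I = (4 - 1)*(-2) = 3*(-2) = -6)
P = -2 (P = -(-2 + 0)²/2 = -½*(-2)² = -½*4 = -2)
(P*(5 + I))*(-177) = -2*(5 - 6)*(-177) = -2*(-1)*(-177) = 2*(-177) = -354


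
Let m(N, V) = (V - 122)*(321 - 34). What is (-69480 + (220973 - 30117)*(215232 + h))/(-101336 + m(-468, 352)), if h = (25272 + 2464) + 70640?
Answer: -29926949484/17663 ≈ -1.6943e+6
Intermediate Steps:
h = 98376 (h = 27736 + 70640 = 98376)
m(N, V) = -35014 + 287*V (m(N, V) = (-122 + V)*287 = -35014 + 287*V)
(-69480 + (220973 - 30117)*(215232 + h))/(-101336 + m(-468, 352)) = (-69480 + (220973 - 30117)*(215232 + 98376))/(-101336 + (-35014 + 287*352)) = (-69480 + 190856*313608)/(-101336 + (-35014 + 101024)) = (-69480 + 59853968448)/(-101336 + 66010) = 59853898968/(-35326) = 59853898968*(-1/35326) = -29926949484/17663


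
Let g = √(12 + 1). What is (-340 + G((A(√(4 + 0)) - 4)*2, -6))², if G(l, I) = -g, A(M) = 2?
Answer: (340 + √13)² ≈ 1.1806e+5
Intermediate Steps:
g = √13 ≈ 3.6056
G(l, I) = -√13
(-340 + G((A(√(4 + 0)) - 4)*2, -6))² = (-340 - √13)²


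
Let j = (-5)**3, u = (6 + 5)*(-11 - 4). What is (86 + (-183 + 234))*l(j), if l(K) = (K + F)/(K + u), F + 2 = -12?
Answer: 19043/290 ≈ 65.666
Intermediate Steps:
F = -14 (F = -2 - 12 = -14)
u = -165 (u = 11*(-15) = -165)
j = -125
l(K) = (-14 + K)/(-165 + K) (l(K) = (K - 14)/(K - 165) = (-14 + K)/(-165 + K))
(86 + (-183 + 234))*l(j) = (86 + (-183 + 234))*((-14 - 125)/(-165 - 125)) = (86 + 51)*(-139/(-290)) = 137*(-1/290*(-139)) = 137*(139/290) = 19043/290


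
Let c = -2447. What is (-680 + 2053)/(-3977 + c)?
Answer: -1373/6424 ≈ -0.21373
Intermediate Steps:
(-680 + 2053)/(-3977 + c) = (-680 + 2053)/(-3977 - 2447) = 1373/(-6424) = 1373*(-1/6424) = -1373/6424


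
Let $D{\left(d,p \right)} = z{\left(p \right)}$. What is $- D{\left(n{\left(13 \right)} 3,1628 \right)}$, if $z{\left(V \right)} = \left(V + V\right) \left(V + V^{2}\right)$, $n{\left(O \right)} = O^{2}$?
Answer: $-8634951072$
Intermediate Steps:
$z{\left(V \right)} = 2 V \left(V + V^{2}\right)$
$D{\left(d,p \right)} = 2 p^{2} \left(1 + p\right)$
$- D{\left(n{\left(13 \right)} 3,1628 \right)} = - 2 \cdot 1628^{2} \left(1 + 1628\right) = - 2 \cdot 2650384 \cdot 1629 = \left(-1\right) 8634951072 = -8634951072$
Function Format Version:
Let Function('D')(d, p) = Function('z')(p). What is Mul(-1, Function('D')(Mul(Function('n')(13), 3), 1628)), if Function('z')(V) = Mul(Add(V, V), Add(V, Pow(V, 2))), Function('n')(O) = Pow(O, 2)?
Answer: -8634951072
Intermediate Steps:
Function('z')(V) = Mul(2, V, Add(V, Pow(V, 2))) (Function('z')(V) = Mul(Mul(2, V), Add(V, Pow(V, 2))) = Mul(2, V, Add(V, Pow(V, 2))))
Function('D')(d, p) = Mul(2, Pow(p, 2), Add(1, p))
Mul(-1, Function('D')(Mul(Function('n')(13), 3), 1628)) = Mul(-1, Mul(2, Pow(1628, 2), Add(1, 1628))) = Mul(-1, Mul(2, 2650384, 1629)) = Mul(-1, 8634951072) = -8634951072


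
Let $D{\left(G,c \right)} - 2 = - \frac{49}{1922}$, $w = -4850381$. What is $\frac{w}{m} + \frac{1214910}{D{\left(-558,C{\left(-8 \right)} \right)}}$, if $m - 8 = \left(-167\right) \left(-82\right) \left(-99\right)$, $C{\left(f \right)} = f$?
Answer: $\frac{211043369273057}{342991594} \approx 6.153 \cdot 10^{5}$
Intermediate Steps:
$D{\left(G,c \right)} = \frac{3795}{1922}$ ($D{\left(G,c \right)} = 2 - \frac{49}{1922} = \frac{3795}{1922}$)
$m = -1355698$ ($m = 8 + \left(-167\right) \left(-82\right) \left(-99\right) = 8 + 13694 \left(-99\right) = 8 - 1355706 = -1355698$)
$\frac{w}{m} + \frac{1214910}{D{\left(-558,C{\left(-8 \right)} \right)}} = - \frac{4850381}{-1355698} + \frac{1214910}{\frac{3795}{1922}} = \left(-4850381\right) \left(- \frac{1}{1355698}\right) + 1214910 \cdot \frac{1922}{3795} = \frac{4850381}{1355698} + \frac{155670468}{253} = \frac{211043369273057}{342991594}$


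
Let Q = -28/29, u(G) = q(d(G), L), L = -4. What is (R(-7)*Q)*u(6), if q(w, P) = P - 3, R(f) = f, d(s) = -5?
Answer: -1372/29 ≈ -47.310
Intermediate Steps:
q(w, P) = -3 + P
u(G) = -7 (u(G) = -3 - 4 = -7)
Q = -28/29 (Q = -28*1/29 = -28/29 ≈ -0.96552)
(R(-7)*Q)*u(6) = -7*(-28/29)*(-7) = (196/29)*(-7) = -1372/29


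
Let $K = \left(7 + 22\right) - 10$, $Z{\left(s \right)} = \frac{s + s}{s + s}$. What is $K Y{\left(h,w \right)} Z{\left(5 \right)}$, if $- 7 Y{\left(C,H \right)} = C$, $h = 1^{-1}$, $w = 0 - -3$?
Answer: $- \frac{19}{7} \approx -2.7143$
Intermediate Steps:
$Z{\left(s \right)} = 1$ ($Z{\left(s \right)} = \frac{2 s}{2 s} = 2 s \frac{1}{2 s} = 1$)
$w = 3$ ($w = 0 + 3 = 3$)
$h = 1$
$Y{\left(C,H \right)} = - \frac{C}{7}$
$K = 19$ ($K = 29 - 10 = 19$)
$K Y{\left(h,w \right)} Z{\left(5 \right)} = 19 \left(\left(- \frac{1}{7}\right) 1\right) 1 = 19 \left(- \frac{1}{7}\right) 1 = \left(- \frac{19}{7}\right) 1 = - \frac{19}{7}$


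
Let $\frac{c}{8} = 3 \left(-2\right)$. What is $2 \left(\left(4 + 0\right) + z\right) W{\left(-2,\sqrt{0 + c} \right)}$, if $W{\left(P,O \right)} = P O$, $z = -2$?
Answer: $- 32 i \sqrt{3} \approx - 55.426 i$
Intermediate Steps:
$c = -48$ ($c = 8 \cdot 3 \left(-2\right) = 8 \left(-6\right) = -48$)
$W{\left(P,O \right)} = O P$
$2 \left(\left(4 + 0\right) + z\right) W{\left(-2,\sqrt{0 + c} \right)} = 2 \left(\left(4 + 0\right) - 2\right) \sqrt{0 - 48} \left(-2\right) = 2 \left(4 - 2\right) \sqrt{-48} \left(-2\right) = 2 \cdot 2 \cdot 4 i \sqrt{3} \left(-2\right) = 4 \left(- 8 i \sqrt{3}\right) = - 32 i \sqrt{3}$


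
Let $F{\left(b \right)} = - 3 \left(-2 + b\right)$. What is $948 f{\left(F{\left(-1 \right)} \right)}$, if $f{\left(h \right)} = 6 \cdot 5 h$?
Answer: $255960$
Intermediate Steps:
$F{\left(b \right)} = 6 - 3 b$
$f{\left(h \right)} = 30 h$
$948 f{\left(F{\left(-1 \right)} \right)} = 948 \cdot 30 \left(6 - -3\right) = 948 \cdot 30 \left(6 + 3\right) = 948 \cdot 30 \cdot 9 = 948 \cdot 270 = 255960$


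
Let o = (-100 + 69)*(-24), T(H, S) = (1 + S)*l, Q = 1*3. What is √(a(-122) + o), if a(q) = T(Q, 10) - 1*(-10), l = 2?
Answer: 2*√194 ≈ 27.857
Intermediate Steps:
Q = 3
T(H, S) = 2 + 2*S (T(H, S) = (1 + S)*2 = 2 + 2*S)
o = 744 (o = -31*(-24) = 744)
a(q) = 32 (a(q) = (2 + 2*10) - 1*(-10) = (2 + 20) + 10 = 22 + 10 = 32)
√(a(-122) + o) = √(32 + 744) = √776 = 2*√194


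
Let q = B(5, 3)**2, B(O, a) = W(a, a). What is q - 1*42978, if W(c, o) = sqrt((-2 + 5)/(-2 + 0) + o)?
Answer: -85953/2 ≈ -42977.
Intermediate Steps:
W(c, o) = sqrt(-3/2 + o) (W(c, o) = sqrt(3/(-2) + o) = sqrt(3*(-1/2) + o) = sqrt(-3/2 + o))
B(O, a) = sqrt(-6 + 4*a)/2
q = 3/2 (q = (sqrt(-6 + 4*3)/2)**2 = (sqrt(-6 + 12)/2)**2 = (sqrt(6)/2)**2 = 3/2 ≈ 1.5000)
q - 1*42978 = 3/2 - 1*42978 = 3/2 - 42978 = -85953/2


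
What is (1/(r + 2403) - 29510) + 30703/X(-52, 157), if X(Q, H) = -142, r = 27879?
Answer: -31956011636/1075011 ≈ -29726.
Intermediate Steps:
(1/(r + 2403) - 29510) + 30703/X(-52, 157) = (1/(27879 + 2403) - 29510) + 30703/(-142) = (1/30282 - 29510) + 30703*(-1/142) = (1/30282 - 29510) - 30703/142 = -893621819/30282 - 30703/142 = -31956011636/1075011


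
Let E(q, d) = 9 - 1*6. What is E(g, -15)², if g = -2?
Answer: 9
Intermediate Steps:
E(q, d) = 3 (E(q, d) = 9 - 6 = 3)
E(g, -15)² = 3² = 9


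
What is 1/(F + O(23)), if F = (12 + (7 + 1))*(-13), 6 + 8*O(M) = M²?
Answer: -8/1557 ≈ -0.0051381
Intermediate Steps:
O(M) = -¾ + M²/8
F = -260 (F = (12 + 8)*(-13) = 20*(-13) = -260)
1/(F + O(23)) = 1/(-260 + (-¾ + (⅛)*23²)) = 1/(-260 + (-¾ + (⅛)*529)) = 1/(-260 + (-¾ + 529/8)) = 1/(-260 + 523/8) = 1/(-1557/8) = -8/1557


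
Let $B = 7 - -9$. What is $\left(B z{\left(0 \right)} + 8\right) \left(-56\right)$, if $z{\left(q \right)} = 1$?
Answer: $-1344$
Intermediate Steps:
$B = 16$ ($B = 7 + 9 = 16$)
$\left(B z{\left(0 \right)} + 8\right) \left(-56\right) = \left(16 \cdot 1 + 8\right) \left(-56\right) = \left(16 + 8\right) \left(-56\right) = 24 \left(-56\right) = -1344$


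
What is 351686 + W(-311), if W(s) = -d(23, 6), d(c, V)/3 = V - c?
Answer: 351737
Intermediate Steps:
d(c, V) = -3*c + 3*V (d(c, V) = 3*(V - c) = -3*c + 3*V)
W(s) = 51 (W(s) = -(-3*23 + 3*6) = -(-69 + 18) = -1*(-51) = 51)
351686 + W(-311) = 351686 + 51 = 351737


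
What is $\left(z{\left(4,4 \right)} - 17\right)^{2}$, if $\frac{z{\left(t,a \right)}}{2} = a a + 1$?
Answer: $289$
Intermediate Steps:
$z{\left(t,a \right)} = 2 + 2 a^{2}$ ($z{\left(t,a \right)} = 2 \left(a a + 1\right) = 2 \left(a^{2} + 1\right) = 2 \left(1 + a^{2}\right) = 2 + 2 a^{2}$)
$\left(z{\left(4,4 \right)} - 17\right)^{2} = \left(\left(2 + 2 \cdot 4^{2}\right) - 17\right)^{2} = \left(\left(2 + 2 \cdot 16\right) - 17\right)^{2} = \left(\left(2 + 32\right) - 17\right)^{2} = \left(34 - 17\right)^{2} = 17^{2} = 289$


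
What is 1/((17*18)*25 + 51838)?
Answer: 1/59488 ≈ 1.6810e-5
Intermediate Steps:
1/((17*18)*25 + 51838) = 1/(306*25 + 51838) = 1/(7650 + 51838) = 1/59488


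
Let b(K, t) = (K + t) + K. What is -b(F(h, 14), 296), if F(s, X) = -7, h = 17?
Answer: -282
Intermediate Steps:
b(K, t) = t + 2*K
-b(F(h, 14), 296) = -(296 + 2*(-7)) = -(296 - 14) = -1*282 = -282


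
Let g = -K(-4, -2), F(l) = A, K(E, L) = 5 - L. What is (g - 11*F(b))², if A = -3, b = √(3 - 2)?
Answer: 676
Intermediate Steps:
b = 1 (b = √1 = 1)
F(l) = -3
g = -7 (g = -(5 - 1*(-2)) = -(5 + 2) = -1*7 = -7)
(g - 11*F(b))² = (-7 - 11*(-3))² = (-7 + 33)² = 26² = 676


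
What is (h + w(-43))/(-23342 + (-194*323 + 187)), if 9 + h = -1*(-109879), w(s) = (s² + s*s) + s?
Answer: -113525/85817 ≈ -1.3229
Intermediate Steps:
w(s) = s + 2*s² (w(s) = (s² + s²) + s = 2*s² + s = s + 2*s²)
h = 109870 (h = -9 - 1*(-109879) = -9 + 109879 = 109870)
(h + w(-43))/(-23342 + (-194*323 + 187)) = (109870 - 43*(1 + 2*(-43)))/(-23342 + (-194*323 + 187)) = (109870 - 43*(1 - 86))/(-23342 + (-62662 + 187)) = (109870 - 43*(-85))/(-23342 - 62475) = (109870 + 3655)/(-85817) = 113525*(-1/85817) = -113525/85817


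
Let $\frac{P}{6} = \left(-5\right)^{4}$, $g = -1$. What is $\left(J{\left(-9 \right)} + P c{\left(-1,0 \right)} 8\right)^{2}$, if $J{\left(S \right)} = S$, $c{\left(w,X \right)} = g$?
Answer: $900540081$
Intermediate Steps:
$c{\left(w,X \right)} = -1$
$P = 3750$ ($P = 6 \left(-5\right)^{4} = 6 \cdot 625 = 3750$)
$\left(J{\left(-9 \right)} + P c{\left(-1,0 \right)} 8\right)^{2} = \left(-9 + 3750 \left(-1\right) 8\right)^{2} = \left(-9 - 30000\right)^{2} = \left(-30009\right)^{2} = 900540081$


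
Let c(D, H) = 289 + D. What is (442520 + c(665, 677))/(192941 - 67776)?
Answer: 443474/125165 ≈ 3.5431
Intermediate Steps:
(442520 + c(665, 677))/(192941 - 67776) = (442520 + (289 + 665))/(192941 - 67776) = (442520 + 954)/125165 = 443474*(1/125165) = 443474/125165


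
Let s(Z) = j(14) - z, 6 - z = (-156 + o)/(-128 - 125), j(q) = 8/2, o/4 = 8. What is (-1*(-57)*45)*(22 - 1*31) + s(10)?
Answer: -5840887/253 ≈ -23087.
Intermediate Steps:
o = 32 (o = 4*8 = 32)
j(q) = 4 (j(q) = 8*(½) = 4)
z = 1394/253 (z = 6 - (-156 + 32)/(-128 - 125) = 6 - (-124)/(-253) = 6 - (-124)*(-1)/253 = 6 - 1*124/253 = 6 - 124/253 = 1394/253 ≈ 5.5099)
s(Z) = -382/253 (s(Z) = 4 - 1*1394/253 = 4 - 1394/253 = -382/253)
(-1*(-57)*45)*(22 - 1*31) + s(10) = (-1*(-57)*45)*(22 - 1*31) - 382/253 = (57*45)*(22 - 31) - 382/253 = 2565*(-9) - 382/253 = -23085 - 382/253 = -5840887/253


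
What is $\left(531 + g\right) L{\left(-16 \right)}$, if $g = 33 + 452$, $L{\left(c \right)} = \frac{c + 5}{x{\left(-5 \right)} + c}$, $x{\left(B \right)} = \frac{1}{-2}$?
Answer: $\frac{2032}{3} \approx 677.33$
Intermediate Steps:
$x{\left(B \right)} = - \frac{1}{2}$
$L{\left(c \right)} = \frac{5 + c}{- \frac{1}{2} + c}$ ($L{\left(c \right)} = \frac{c + 5}{- \frac{1}{2} + c} = \frac{5 + c}{- \frac{1}{2} + c}$)
$g = 485$
$\left(531 + g\right) L{\left(-16 \right)} = \left(531 + 485\right) \frac{2 \left(5 - 16\right)}{-1 + 2 \left(-16\right)} = 1016 \cdot 2 \frac{1}{-1 - 32} \left(-11\right) = 1016 \cdot 2 \frac{1}{-33} \left(-11\right) = 1016 \cdot 2 \left(- \frac{1}{33}\right) \left(-11\right) = 1016 \cdot \frac{2}{3} = \frac{2032}{3}$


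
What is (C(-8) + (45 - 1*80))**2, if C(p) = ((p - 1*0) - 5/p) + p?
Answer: 162409/64 ≈ 2537.6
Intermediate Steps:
C(p) = -5/p + 2*p (C(p) = ((p + 0) - 5/p) + p = (p - 5/p) + p = -5/p + 2*p)
(C(-8) + (45 - 1*80))**2 = ((-5/(-8) + 2*(-8)) + (45 - 1*80))**2 = ((-5*(-1/8) - 16) + (45 - 80))**2 = ((5/8 - 16) - 35)**2 = (-123/8 - 35)**2 = (-403/8)**2 = 162409/64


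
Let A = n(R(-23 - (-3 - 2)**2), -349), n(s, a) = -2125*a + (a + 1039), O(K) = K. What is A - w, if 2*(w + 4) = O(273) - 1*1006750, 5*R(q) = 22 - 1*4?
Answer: 2491115/2 ≈ 1.2456e+6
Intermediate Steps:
R(q) = 18/5 (R(q) = (22 - 1*4)/5 = (22 - 4)/5 = (1/5)*18 = 18/5)
n(s, a) = 1039 - 2124*a (n(s, a) = -2125*a + (1039 + a) = 1039 - 2124*a)
w = -1006485/2 (w = -4 + (273 - 1*1006750)/2 = -4 + (273 - 1006750)/2 = -4 + (1/2)*(-1006477) = -4 - 1006477/2 = -1006485/2 ≈ -5.0324e+5)
A = 742315 (A = 1039 - 2124*(-349) = 1039 + 741276 = 742315)
A - w = 742315 - 1*(-1006485/2) = 742315 + 1006485/2 = 2491115/2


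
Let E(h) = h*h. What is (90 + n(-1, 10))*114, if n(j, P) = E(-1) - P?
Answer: 9234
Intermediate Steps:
E(h) = h²
n(j, P) = 1 - P (n(j, P) = (-1)² - P = 1 - P)
(90 + n(-1, 10))*114 = (90 + (1 - 1*10))*114 = (90 + (1 - 10))*114 = (90 - 9)*114 = 81*114 = 9234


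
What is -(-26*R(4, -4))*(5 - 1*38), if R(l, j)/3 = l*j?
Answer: 41184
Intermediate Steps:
R(l, j) = 3*j*l (R(l, j) = 3*(l*j) = 3*(j*l) = 3*j*l)
-(-26*R(4, -4))*(5 - 1*38) = -(-78*(-4)*4)*(5 - 1*38) = -(-26*(-48))*(5 - 38) = -1248*(-33) = -1*(-41184) = 41184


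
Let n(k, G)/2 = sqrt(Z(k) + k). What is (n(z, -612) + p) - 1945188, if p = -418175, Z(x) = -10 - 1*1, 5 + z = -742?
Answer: -2363363 + 2*I*sqrt(758) ≈ -2.3634e+6 + 55.064*I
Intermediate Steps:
z = -747 (z = -5 - 742 = -747)
Z(x) = -11 (Z(x) = -10 - 1 = -11)
n(k, G) = 2*sqrt(-11 + k)
(n(z, -612) + p) - 1945188 = (2*sqrt(-11 - 747) - 418175) - 1945188 = (2*sqrt(-758) - 418175) - 1945188 = (2*(I*sqrt(758)) - 418175) - 1945188 = (2*I*sqrt(758) - 418175) - 1945188 = (-418175 + 2*I*sqrt(758)) - 1945188 = -2363363 + 2*I*sqrt(758)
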